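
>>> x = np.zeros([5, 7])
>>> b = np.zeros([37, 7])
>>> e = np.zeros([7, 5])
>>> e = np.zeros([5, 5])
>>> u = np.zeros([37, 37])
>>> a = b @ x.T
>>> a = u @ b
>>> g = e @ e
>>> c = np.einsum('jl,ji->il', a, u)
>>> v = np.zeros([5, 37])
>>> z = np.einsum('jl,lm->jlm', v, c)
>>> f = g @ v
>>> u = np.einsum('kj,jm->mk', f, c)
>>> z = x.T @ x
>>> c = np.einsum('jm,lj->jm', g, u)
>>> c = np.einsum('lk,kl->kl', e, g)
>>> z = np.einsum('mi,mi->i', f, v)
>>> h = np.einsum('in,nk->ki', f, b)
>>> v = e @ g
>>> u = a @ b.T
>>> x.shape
(5, 7)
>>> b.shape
(37, 7)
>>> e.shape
(5, 5)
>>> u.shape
(37, 37)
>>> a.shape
(37, 7)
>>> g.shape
(5, 5)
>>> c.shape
(5, 5)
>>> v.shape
(5, 5)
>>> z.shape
(37,)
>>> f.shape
(5, 37)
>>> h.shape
(7, 5)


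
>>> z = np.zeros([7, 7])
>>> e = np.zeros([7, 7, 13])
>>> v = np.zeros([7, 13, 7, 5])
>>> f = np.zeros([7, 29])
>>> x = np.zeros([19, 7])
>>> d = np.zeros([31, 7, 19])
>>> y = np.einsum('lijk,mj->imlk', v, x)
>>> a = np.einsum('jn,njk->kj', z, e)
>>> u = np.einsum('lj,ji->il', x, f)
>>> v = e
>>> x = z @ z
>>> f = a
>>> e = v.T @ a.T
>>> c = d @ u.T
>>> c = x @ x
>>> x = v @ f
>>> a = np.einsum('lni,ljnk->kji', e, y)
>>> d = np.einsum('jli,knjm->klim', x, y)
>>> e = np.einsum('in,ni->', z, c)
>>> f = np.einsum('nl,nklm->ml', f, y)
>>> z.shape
(7, 7)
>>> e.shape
()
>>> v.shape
(7, 7, 13)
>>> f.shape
(5, 7)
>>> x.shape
(7, 7, 7)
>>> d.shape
(13, 7, 7, 5)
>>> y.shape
(13, 19, 7, 5)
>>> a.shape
(5, 19, 13)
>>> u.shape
(29, 19)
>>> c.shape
(7, 7)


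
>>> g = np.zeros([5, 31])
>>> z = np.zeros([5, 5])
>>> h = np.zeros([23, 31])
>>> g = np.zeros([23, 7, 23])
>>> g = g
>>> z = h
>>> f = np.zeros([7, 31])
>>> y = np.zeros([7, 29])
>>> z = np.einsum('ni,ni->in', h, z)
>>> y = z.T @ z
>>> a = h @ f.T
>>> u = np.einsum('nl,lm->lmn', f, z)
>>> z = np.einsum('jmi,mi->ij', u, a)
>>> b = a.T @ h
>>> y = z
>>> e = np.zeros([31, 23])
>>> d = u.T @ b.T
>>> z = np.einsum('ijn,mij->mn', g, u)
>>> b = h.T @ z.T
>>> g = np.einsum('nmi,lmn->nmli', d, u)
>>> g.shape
(7, 23, 31, 7)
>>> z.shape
(31, 23)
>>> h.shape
(23, 31)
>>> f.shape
(7, 31)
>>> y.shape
(7, 31)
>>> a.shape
(23, 7)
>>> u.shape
(31, 23, 7)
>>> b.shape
(31, 31)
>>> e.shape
(31, 23)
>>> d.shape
(7, 23, 7)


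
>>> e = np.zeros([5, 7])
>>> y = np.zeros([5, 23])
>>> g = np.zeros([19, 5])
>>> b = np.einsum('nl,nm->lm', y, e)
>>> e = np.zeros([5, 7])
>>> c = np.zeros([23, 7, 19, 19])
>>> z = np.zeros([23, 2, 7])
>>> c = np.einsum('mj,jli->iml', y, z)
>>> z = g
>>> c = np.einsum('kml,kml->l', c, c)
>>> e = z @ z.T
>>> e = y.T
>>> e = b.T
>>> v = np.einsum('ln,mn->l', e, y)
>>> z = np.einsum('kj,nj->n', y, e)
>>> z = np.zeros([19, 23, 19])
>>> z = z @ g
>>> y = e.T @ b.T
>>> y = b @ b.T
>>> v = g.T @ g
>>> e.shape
(7, 23)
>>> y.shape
(23, 23)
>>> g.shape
(19, 5)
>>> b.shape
(23, 7)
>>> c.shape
(2,)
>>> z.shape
(19, 23, 5)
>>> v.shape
(5, 5)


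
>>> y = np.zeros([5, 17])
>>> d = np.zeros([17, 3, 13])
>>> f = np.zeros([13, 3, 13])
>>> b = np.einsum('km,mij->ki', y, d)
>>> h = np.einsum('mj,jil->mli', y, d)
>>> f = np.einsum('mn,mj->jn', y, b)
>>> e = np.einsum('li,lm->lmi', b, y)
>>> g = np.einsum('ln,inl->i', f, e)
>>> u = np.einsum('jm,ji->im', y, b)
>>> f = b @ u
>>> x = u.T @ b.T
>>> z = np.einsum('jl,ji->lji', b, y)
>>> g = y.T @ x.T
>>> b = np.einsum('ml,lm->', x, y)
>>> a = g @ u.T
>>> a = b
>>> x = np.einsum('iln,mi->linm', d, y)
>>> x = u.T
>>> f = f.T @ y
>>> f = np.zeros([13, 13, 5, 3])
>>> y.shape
(5, 17)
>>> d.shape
(17, 3, 13)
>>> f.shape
(13, 13, 5, 3)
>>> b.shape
()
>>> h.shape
(5, 13, 3)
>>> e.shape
(5, 17, 3)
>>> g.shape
(17, 17)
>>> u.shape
(3, 17)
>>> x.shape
(17, 3)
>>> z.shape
(3, 5, 17)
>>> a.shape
()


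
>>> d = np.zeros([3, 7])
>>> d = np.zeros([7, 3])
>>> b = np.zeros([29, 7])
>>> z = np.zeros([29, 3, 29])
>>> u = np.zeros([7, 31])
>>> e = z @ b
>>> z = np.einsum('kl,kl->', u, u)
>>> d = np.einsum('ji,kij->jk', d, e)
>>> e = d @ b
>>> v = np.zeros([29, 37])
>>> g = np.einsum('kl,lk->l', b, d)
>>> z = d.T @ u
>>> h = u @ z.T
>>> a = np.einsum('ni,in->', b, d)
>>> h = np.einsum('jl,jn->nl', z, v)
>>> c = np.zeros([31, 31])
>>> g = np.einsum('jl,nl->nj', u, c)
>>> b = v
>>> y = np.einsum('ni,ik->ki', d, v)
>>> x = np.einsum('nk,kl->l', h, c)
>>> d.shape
(7, 29)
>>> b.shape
(29, 37)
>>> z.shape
(29, 31)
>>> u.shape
(7, 31)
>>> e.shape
(7, 7)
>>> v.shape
(29, 37)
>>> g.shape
(31, 7)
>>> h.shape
(37, 31)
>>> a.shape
()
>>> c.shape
(31, 31)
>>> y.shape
(37, 29)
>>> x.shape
(31,)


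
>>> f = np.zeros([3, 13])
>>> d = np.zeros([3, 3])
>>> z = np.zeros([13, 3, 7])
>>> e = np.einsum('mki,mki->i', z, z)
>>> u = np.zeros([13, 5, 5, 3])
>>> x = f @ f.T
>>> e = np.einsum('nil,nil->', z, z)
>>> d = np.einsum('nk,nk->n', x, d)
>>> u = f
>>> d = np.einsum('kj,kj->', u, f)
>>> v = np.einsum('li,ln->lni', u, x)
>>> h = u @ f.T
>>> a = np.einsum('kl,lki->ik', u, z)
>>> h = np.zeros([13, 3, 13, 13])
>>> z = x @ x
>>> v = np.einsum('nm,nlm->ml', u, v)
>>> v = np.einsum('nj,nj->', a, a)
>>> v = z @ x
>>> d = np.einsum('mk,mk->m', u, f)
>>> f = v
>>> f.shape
(3, 3)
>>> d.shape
(3,)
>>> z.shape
(3, 3)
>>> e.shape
()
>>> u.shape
(3, 13)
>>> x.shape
(3, 3)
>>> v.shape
(3, 3)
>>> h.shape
(13, 3, 13, 13)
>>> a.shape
(7, 3)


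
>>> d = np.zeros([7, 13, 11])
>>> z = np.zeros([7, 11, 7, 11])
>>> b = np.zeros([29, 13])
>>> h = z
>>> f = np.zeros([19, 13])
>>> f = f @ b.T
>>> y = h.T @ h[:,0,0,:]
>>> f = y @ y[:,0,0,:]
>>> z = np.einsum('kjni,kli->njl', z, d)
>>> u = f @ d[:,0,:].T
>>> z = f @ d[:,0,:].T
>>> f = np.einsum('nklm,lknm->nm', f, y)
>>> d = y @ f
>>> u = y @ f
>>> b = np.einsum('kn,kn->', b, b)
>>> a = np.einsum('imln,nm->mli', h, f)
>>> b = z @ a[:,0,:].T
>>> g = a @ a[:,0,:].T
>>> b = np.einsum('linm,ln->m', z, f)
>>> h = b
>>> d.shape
(11, 7, 11, 11)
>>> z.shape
(11, 7, 11, 7)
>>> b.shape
(7,)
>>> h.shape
(7,)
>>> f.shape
(11, 11)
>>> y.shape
(11, 7, 11, 11)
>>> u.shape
(11, 7, 11, 11)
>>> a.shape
(11, 7, 7)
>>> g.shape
(11, 7, 11)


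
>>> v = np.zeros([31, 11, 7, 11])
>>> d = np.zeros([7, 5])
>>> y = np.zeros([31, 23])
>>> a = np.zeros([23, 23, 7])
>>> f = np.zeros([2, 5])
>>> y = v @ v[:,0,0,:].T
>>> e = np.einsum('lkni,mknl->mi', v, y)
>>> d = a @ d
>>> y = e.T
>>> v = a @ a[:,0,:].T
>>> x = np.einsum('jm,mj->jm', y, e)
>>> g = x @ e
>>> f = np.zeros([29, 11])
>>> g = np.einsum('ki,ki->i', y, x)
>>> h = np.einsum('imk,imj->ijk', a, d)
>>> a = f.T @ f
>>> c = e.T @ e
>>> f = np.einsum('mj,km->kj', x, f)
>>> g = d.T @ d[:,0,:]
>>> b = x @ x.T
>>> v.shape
(23, 23, 23)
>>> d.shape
(23, 23, 5)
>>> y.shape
(11, 31)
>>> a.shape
(11, 11)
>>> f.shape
(29, 31)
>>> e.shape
(31, 11)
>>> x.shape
(11, 31)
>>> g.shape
(5, 23, 5)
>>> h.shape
(23, 5, 7)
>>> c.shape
(11, 11)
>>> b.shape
(11, 11)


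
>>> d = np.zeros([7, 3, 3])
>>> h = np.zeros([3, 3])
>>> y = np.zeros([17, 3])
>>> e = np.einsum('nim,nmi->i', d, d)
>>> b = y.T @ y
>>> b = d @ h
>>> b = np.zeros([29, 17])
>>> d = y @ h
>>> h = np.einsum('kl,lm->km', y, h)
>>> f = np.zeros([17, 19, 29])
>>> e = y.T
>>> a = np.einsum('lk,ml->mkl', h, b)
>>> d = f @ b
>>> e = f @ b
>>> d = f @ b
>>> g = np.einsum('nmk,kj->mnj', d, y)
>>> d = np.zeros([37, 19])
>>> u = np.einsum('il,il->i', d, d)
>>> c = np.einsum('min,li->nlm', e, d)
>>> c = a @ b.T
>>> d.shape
(37, 19)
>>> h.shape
(17, 3)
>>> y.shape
(17, 3)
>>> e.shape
(17, 19, 17)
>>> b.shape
(29, 17)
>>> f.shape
(17, 19, 29)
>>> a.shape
(29, 3, 17)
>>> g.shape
(19, 17, 3)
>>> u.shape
(37,)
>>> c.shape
(29, 3, 29)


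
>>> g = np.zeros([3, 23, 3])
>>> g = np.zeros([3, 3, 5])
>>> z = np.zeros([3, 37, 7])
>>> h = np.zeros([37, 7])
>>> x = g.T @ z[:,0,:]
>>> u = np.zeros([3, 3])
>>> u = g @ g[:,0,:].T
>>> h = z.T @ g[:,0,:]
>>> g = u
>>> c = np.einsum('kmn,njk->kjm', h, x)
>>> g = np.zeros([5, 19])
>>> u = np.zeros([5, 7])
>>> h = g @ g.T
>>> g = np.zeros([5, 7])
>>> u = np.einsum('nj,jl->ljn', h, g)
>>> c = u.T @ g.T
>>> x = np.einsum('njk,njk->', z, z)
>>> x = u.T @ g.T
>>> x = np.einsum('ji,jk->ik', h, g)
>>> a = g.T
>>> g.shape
(5, 7)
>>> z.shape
(3, 37, 7)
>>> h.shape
(5, 5)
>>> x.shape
(5, 7)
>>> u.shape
(7, 5, 5)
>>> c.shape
(5, 5, 5)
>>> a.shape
(7, 5)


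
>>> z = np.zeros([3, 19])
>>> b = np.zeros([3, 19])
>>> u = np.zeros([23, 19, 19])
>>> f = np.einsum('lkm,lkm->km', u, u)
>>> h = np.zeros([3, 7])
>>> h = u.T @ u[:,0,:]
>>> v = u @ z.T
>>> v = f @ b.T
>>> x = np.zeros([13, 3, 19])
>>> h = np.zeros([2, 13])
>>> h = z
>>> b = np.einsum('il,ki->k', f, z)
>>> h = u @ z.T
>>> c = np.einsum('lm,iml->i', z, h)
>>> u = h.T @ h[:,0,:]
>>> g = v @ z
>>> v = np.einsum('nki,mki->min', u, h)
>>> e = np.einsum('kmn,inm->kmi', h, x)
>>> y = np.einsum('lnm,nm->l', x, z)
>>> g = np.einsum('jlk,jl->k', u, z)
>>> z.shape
(3, 19)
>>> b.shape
(3,)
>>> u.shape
(3, 19, 3)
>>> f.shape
(19, 19)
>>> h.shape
(23, 19, 3)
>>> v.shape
(23, 3, 3)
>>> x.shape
(13, 3, 19)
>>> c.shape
(23,)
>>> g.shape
(3,)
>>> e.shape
(23, 19, 13)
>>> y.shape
(13,)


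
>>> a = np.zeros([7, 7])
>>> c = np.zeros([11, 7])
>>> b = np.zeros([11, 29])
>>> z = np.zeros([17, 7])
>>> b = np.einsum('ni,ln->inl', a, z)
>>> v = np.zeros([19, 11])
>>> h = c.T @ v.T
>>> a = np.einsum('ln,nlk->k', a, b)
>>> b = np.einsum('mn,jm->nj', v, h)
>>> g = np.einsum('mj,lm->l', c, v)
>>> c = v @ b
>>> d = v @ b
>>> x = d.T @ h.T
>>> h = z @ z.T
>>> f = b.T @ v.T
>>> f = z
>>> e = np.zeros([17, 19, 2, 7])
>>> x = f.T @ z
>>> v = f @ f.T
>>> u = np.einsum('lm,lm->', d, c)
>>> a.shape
(17,)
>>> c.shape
(19, 7)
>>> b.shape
(11, 7)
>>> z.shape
(17, 7)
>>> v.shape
(17, 17)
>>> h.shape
(17, 17)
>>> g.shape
(19,)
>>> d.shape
(19, 7)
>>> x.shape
(7, 7)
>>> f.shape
(17, 7)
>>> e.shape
(17, 19, 2, 7)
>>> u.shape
()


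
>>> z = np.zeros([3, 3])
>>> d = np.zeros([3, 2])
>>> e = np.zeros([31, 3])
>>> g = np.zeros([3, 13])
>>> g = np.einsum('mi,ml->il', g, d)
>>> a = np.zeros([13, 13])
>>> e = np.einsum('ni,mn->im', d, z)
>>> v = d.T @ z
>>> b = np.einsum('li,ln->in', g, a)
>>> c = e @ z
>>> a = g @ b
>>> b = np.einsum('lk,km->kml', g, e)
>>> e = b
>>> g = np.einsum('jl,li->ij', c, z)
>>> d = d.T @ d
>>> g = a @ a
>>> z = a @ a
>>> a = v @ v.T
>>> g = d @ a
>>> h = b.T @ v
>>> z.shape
(13, 13)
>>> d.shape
(2, 2)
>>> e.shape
(2, 3, 13)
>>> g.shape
(2, 2)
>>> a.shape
(2, 2)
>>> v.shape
(2, 3)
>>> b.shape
(2, 3, 13)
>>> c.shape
(2, 3)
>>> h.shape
(13, 3, 3)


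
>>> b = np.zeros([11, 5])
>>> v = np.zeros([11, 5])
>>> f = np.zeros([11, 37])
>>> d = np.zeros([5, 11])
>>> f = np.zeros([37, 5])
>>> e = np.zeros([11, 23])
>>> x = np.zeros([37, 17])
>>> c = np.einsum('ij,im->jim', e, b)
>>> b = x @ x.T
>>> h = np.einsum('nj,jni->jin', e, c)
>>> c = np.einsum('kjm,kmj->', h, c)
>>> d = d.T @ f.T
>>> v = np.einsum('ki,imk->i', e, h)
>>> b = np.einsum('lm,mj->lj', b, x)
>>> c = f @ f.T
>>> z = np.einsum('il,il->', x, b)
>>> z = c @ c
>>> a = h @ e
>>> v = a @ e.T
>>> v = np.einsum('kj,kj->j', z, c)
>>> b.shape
(37, 17)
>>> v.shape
(37,)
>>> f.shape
(37, 5)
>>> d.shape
(11, 37)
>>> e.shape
(11, 23)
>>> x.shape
(37, 17)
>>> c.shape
(37, 37)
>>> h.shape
(23, 5, 11)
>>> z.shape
(37, 37)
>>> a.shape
(23, 5, 23)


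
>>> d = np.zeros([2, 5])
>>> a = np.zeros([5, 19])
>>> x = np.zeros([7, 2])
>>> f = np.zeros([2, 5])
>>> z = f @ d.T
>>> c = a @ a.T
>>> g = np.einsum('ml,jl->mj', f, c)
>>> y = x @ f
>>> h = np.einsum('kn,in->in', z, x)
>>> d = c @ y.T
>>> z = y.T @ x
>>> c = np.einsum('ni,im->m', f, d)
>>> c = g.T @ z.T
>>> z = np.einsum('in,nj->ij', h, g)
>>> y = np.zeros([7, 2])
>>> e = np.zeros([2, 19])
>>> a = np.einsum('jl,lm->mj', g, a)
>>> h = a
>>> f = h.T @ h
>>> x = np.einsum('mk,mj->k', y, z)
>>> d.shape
(5, 7)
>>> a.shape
(19, 2)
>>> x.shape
(2,)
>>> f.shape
(2, 2)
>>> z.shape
(7, 5)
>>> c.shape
(5, 5)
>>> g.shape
(2, 5)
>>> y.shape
(7, 2)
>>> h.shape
(19, 2)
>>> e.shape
(2, 19)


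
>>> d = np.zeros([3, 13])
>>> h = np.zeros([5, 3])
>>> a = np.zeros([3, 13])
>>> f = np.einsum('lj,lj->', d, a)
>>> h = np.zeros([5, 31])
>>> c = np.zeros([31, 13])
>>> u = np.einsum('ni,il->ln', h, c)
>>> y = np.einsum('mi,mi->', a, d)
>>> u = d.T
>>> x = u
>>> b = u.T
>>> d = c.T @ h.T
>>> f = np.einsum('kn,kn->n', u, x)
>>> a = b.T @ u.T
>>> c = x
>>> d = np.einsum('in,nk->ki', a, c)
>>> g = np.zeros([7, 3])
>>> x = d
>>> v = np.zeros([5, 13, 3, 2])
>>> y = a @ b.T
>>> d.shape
(3, 13)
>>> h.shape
(5, 31)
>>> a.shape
(13, 13)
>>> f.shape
(3,)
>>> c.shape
(13, 3)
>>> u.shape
(13, 3)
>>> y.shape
(13, 3)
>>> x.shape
(3, 13)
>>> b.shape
(3, 13)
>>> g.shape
(7, 3)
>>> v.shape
(5, 13, 3, 2)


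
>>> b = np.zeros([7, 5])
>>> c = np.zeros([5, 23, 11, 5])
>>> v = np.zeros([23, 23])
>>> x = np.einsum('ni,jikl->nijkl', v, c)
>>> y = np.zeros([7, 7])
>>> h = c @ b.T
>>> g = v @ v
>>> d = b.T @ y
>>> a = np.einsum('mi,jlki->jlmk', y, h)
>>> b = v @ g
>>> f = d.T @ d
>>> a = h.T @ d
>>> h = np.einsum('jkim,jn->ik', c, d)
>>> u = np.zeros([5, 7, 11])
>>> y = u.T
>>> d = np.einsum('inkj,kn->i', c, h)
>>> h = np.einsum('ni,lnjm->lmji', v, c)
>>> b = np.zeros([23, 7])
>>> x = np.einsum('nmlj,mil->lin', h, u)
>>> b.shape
(23, 7)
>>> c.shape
(5, 23, 11, 5)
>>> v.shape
(23, 23)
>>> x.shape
(11, 7, 5)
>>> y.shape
(11, 7, 5)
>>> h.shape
(5, 5, 11, 23)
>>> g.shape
(23, 23)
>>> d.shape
(5,)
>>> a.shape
(7, 11, 23, 7)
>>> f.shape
(7, 7)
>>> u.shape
(5, 7, 11)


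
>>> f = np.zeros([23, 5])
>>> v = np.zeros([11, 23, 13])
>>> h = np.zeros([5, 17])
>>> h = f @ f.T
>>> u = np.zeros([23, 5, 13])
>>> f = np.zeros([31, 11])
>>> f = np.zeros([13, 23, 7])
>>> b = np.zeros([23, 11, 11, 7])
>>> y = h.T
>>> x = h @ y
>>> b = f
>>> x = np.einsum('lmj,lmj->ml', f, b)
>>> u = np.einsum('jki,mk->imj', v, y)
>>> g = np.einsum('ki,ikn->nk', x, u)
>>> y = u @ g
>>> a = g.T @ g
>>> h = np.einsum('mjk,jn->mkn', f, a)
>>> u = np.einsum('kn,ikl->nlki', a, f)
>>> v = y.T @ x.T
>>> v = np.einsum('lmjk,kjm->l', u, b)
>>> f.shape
(13, 23, 7)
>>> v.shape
(23,)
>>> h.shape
(13, 7, 23)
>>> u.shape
(23, 7, 23, 13)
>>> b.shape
(13, 23, 7)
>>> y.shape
(13, 23, 23)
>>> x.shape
(23, 13)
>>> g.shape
(11, 23)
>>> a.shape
(23, 23)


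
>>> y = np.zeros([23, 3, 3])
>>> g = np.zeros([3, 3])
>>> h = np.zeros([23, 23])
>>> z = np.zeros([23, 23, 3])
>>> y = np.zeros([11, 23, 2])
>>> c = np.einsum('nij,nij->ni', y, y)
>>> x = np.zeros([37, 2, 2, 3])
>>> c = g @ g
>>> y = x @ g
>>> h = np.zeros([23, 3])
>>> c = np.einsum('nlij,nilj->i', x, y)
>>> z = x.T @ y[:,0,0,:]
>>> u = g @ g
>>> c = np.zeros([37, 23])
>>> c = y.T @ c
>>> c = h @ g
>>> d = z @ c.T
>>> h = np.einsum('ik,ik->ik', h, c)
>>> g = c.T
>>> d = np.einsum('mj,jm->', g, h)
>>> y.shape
(37, 2, 2, 3)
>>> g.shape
(3, 23)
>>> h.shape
(23, 3)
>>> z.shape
(3, 2, 2, 3)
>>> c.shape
(23, 3)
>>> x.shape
(37, 2, 2, 3)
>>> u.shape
(3, 3)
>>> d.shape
()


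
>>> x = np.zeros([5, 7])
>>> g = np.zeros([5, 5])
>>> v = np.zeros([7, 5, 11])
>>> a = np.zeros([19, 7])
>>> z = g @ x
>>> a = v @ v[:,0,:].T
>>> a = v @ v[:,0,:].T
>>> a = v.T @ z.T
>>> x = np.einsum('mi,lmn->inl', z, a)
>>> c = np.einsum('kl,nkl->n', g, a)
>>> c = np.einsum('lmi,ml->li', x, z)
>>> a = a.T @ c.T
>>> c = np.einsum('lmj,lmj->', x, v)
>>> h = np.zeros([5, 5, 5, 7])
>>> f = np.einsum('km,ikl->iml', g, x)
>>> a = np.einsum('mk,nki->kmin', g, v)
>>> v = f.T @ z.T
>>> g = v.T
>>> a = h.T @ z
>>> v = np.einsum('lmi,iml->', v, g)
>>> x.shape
(7, 5, 11)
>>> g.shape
(5, 5, 11)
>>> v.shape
()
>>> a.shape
(7, 5, 5, 7)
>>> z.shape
(5, 7)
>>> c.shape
()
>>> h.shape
(5, 5, 5, 7)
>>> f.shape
(7, 5, 11)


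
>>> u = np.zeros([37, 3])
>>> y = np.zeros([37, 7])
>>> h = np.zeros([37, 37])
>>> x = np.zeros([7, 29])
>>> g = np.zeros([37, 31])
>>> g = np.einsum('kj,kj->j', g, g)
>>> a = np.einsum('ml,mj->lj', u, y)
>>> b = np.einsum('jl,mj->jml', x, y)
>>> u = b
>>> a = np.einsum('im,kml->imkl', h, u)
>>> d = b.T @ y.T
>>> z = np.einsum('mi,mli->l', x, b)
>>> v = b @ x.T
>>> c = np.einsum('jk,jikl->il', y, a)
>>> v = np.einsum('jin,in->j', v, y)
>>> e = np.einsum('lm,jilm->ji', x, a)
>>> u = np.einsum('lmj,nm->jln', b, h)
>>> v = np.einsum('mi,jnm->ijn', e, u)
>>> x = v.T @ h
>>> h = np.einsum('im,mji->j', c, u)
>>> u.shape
(29, 7, 37)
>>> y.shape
(37, 7)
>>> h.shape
(7,)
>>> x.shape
(7, 29, 37)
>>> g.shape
(31,)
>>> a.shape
(37, 37, 7, 29)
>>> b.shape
(7, 37, 29)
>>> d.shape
(29, 37, 37)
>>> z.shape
(37,)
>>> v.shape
(37, 29, 7)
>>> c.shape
(37, 29)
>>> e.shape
(37, 37)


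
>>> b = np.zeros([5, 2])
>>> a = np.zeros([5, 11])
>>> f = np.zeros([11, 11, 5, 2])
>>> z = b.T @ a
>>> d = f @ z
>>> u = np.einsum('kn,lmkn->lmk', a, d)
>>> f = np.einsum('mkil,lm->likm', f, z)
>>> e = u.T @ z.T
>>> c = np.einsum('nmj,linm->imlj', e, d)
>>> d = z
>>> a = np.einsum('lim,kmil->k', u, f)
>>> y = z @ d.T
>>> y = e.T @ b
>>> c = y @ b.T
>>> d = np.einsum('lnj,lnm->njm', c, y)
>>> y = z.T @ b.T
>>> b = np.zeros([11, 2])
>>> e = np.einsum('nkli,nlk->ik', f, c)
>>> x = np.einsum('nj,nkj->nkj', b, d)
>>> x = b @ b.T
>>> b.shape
(11, 2)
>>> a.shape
(2,)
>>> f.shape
(2, 5, 11, 11)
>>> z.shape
(2, 11)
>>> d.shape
(11, 5, 2)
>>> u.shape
(11, 11, 5)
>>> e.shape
(11, 5)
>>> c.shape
(2, 11, 5)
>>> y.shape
(11, 5)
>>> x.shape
(11, 11)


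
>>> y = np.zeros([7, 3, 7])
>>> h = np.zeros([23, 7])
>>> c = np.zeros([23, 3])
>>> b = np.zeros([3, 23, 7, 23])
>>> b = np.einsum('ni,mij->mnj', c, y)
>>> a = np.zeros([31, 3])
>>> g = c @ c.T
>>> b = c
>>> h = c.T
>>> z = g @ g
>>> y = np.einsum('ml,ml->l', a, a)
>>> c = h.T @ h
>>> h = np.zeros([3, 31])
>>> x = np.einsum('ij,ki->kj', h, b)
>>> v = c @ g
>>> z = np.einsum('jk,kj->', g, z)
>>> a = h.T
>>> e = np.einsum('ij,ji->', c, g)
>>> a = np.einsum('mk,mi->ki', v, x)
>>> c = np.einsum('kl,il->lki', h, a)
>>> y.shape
(3,)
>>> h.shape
(3, 31)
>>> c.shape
(31, 3, 23)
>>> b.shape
(23, 3)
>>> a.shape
(23, 31)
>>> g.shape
(23, 23)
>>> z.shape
()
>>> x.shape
(23, 31)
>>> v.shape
(23, 23)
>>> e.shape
()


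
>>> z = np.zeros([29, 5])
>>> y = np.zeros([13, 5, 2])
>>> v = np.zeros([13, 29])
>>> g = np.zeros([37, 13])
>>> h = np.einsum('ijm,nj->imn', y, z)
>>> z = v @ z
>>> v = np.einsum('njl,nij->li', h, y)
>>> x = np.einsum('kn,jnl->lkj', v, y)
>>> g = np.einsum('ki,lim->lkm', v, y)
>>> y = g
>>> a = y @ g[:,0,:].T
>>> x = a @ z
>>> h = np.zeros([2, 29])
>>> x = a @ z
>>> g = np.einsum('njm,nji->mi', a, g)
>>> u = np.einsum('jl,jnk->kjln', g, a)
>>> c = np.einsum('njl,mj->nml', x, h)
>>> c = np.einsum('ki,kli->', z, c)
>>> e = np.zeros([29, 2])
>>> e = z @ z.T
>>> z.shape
(13, 5)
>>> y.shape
(13, 29, 2)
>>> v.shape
(29, 5)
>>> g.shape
(13, 2)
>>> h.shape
(2, 29)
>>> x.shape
(13, 29, 5)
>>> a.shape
(13, 29, 13)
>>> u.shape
(13, 13, 2, 29)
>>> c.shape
()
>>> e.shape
(13, 13)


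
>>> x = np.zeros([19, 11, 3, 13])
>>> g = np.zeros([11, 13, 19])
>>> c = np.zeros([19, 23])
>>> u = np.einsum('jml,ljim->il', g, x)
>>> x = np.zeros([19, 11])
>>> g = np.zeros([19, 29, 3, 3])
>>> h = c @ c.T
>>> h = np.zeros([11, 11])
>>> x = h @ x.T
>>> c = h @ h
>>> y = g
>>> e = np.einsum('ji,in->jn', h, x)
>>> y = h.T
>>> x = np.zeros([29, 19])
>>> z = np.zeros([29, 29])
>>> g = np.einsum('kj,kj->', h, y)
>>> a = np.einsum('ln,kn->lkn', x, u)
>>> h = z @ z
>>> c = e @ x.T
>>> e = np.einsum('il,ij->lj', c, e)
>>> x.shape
(29, 19)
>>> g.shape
()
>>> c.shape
(11, 29)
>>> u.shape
(3, 19)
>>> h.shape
(29, 29)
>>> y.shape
(11, 11)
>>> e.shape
(29, 19)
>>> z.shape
(29, 29)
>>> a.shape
(29, 3, 19)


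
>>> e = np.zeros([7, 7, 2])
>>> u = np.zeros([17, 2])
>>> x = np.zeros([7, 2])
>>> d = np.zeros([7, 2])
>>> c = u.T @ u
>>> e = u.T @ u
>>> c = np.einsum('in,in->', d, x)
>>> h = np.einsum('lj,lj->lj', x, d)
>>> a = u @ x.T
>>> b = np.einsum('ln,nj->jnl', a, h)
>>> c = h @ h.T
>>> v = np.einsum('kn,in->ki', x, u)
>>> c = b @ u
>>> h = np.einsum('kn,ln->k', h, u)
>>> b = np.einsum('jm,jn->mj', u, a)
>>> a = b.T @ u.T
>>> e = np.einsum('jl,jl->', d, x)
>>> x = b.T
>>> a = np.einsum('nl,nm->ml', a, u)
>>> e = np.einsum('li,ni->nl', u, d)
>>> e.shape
(7, 17)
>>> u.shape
(17, 2)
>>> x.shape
(17, 2)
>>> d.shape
(7, 2)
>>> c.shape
(2, 7, 2)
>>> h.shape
(7,)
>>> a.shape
(2, 17)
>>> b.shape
(2, 17)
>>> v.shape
(7, 17)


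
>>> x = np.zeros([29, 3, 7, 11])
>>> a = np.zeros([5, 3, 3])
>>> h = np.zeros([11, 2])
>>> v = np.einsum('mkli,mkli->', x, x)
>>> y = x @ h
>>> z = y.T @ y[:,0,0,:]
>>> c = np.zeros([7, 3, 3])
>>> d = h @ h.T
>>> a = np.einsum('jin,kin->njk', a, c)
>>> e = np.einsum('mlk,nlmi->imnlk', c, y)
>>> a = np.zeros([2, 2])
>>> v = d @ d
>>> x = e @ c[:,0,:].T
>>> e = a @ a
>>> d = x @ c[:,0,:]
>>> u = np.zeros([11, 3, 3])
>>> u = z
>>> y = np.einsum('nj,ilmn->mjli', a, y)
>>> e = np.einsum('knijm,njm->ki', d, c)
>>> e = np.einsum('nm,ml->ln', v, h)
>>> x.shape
(2, 7, 29, 3, 7)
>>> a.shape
(2, 2)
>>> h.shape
(11, 2)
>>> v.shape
(11, 11)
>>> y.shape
(7, 2, 3, 29)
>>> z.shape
(2, 7, 3, 2)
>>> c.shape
(7, 3, 3)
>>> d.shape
(2, 7, 29, 3, 3)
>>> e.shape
(2, 11)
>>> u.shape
(2, 7, 3, 2)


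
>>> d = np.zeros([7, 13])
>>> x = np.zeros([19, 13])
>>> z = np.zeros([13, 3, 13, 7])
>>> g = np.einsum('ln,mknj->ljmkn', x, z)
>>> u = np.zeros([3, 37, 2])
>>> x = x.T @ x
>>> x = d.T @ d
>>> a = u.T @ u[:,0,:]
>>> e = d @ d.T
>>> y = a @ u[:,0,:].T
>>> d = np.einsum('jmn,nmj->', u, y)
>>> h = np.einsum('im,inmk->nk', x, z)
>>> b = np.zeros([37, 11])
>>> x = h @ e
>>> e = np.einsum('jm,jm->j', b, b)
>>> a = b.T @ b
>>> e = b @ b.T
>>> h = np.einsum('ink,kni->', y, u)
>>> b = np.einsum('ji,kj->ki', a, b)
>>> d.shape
()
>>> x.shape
(3, 7)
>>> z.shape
(13, 3, 13, 7)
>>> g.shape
(19, 7, 13, 3, 13)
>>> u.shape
(3, 37, 2)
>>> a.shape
(11, 11)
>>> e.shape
(37, 37)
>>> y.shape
(2, 37, 3)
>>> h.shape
()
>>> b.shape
(37, 11)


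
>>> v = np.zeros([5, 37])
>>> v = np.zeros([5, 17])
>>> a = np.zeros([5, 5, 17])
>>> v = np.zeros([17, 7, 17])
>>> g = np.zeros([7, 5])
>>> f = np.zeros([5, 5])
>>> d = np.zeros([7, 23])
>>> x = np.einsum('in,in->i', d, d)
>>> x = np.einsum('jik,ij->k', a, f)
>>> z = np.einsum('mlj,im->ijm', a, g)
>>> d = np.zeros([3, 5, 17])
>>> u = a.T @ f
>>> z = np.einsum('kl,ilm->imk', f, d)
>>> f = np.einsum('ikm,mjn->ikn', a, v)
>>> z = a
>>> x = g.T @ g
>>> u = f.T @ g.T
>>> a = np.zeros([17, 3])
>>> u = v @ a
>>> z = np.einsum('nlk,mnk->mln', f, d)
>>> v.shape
(17, 7, 17)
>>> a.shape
(17, 3)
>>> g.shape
(7, 5)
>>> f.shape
(5, 5, 17)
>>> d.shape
(3, 5, 17)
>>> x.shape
(5, 5)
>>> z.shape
(3, 5, 5)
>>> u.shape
(17, 7, 3)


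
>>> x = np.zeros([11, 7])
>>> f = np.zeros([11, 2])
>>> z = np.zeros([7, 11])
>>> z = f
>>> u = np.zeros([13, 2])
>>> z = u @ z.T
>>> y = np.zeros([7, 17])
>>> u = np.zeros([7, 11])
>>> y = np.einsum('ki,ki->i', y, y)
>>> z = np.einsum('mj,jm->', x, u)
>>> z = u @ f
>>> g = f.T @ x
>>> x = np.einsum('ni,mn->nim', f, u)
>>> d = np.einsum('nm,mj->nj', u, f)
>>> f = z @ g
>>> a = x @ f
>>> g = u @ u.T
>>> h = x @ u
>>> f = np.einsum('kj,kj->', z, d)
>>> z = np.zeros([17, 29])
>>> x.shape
(11, 2, 7)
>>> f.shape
()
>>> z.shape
(17, 29)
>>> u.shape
(7, 11)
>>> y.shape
(17,)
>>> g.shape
(7, 7)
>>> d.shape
(7, 2)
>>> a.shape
(11, 2, 7)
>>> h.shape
(11, 2, 11)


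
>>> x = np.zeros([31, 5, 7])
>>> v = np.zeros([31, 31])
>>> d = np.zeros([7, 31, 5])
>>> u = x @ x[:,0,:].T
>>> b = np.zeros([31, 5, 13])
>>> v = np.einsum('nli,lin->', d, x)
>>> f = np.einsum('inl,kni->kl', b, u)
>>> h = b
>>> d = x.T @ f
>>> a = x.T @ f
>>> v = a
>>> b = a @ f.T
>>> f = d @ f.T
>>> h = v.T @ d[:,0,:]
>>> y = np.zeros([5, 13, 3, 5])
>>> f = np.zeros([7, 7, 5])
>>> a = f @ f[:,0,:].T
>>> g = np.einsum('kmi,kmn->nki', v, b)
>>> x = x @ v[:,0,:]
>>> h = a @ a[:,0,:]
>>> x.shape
(31, 5, 13)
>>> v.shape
(7, 5, 13)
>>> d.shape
(7, 5, 13)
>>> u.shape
(31, 5, 31)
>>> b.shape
(7, 5, 31)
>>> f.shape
(7, 7, 5)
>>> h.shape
(7, 7, 7)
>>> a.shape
(7, 7, 7)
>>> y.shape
(5, 13, 3, 5)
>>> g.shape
(31, 7, 13)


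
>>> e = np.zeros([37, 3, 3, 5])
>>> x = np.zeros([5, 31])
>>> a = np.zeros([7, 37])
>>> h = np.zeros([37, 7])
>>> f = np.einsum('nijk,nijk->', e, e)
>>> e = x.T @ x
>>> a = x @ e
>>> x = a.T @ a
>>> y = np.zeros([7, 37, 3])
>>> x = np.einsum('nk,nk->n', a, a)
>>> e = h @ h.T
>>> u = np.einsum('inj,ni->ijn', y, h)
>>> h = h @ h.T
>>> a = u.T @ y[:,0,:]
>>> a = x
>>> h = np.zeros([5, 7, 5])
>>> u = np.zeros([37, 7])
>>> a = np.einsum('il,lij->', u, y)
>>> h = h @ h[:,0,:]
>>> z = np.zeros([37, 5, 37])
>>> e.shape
(37, 37)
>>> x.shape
(5,)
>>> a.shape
()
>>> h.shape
(5, 7, 5)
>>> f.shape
()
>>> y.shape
(7, 37, 3)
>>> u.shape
(37, 7)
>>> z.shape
(37, 5, 37)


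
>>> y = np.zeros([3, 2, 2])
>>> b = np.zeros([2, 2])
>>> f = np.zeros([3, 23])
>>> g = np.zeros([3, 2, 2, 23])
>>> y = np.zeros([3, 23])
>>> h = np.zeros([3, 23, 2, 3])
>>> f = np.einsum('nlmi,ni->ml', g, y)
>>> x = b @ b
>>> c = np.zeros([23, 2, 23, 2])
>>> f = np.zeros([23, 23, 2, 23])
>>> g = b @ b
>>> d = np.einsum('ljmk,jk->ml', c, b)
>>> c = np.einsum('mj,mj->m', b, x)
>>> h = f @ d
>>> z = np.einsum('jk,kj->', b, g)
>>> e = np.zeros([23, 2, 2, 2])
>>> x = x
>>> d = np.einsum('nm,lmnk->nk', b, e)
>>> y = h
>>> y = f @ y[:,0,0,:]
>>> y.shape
(23, 23, 2, 23)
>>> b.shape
(2, 2)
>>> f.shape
(23, 23, 2, 23)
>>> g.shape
(2, 2)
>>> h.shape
(23, 23, 2, 23)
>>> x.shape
(2, 2)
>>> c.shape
(2,)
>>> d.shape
(2, 2)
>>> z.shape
()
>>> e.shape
(23, 2, 2, 2)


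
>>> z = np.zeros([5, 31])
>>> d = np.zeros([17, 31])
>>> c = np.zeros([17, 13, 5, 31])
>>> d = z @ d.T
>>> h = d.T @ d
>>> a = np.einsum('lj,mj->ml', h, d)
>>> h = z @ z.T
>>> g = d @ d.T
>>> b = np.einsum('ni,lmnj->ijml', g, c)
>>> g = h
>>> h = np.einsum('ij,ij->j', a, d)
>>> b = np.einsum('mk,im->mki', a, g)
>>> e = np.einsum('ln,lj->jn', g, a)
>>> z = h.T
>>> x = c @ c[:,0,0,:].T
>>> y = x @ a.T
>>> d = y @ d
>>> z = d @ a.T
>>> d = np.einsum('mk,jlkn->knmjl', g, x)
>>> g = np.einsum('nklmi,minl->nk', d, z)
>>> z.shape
(17, 13, 5, 5)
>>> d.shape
(5, 17, 5, 17, 13)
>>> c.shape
(17, 13, 5, 31)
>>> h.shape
(17,)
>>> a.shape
(5, 17)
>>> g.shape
(5, 17)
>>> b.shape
(5, 17, 5)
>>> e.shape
(17, 5)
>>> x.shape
(17, 13, 5, 17)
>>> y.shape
(17, 13, 5, 5)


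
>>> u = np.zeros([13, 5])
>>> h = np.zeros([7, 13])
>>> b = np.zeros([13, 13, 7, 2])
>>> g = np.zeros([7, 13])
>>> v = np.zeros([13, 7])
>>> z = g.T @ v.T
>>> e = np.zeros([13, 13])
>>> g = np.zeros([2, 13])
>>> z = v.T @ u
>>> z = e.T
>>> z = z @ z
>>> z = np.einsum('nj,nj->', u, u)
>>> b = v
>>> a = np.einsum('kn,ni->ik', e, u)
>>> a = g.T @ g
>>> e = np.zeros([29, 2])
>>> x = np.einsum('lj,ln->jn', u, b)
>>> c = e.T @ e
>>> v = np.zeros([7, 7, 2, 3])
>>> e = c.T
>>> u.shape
(13, 5)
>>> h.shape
(7, 13)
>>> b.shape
(13, 7)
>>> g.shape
(2, 13)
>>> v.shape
(7, 7, 2, 3)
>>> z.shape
()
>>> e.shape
(2, 2)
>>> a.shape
(13, 13)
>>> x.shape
(5, 7)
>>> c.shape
(2, 2)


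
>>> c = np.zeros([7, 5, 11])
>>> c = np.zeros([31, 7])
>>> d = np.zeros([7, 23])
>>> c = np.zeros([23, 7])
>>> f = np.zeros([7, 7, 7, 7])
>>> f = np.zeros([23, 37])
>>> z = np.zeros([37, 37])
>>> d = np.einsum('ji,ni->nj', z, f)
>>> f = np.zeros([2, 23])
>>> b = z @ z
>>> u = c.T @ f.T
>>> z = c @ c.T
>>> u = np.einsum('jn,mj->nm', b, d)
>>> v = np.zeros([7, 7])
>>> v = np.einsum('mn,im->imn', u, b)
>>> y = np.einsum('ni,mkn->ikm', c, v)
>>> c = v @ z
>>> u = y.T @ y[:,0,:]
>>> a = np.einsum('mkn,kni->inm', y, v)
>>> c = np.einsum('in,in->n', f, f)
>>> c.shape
(23,)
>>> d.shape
(23, 37)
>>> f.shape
(2, 23)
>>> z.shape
(23, 23)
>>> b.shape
(37, 37)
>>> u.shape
(37, 37, 37)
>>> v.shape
(37, 37, 23)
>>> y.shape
(7, 37, 37)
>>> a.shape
(23, 37, 7)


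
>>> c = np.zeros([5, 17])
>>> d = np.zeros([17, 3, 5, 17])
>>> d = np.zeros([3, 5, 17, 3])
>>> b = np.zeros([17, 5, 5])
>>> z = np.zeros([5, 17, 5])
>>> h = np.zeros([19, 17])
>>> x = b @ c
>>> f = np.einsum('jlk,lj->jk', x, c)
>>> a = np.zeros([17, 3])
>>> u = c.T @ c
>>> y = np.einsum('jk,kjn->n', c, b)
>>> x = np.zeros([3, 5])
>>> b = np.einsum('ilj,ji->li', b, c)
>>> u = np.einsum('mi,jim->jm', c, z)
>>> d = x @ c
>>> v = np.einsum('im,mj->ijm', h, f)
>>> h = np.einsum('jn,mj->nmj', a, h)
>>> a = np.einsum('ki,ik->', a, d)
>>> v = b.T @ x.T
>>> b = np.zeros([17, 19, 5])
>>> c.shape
(5, 17)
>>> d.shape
(3, 17)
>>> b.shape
(17, 19, 5)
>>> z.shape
(5, 17, 5)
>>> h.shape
(3, 19, 17)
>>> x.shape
(3, 5)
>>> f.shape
(17, 17)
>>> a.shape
()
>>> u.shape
(5, 5)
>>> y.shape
(5,)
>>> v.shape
(17, 3)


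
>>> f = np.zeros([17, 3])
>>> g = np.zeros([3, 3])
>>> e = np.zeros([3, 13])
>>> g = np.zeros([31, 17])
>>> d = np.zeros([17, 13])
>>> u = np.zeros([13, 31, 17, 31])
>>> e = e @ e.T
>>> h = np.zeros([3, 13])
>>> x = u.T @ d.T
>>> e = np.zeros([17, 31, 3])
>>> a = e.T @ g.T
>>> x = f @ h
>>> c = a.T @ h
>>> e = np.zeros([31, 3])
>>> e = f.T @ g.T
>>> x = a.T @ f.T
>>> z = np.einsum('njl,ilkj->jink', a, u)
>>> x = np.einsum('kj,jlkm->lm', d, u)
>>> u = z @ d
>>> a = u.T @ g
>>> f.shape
(17, 3)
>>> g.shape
(31, 17)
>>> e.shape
(3, 31)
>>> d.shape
(17, 13)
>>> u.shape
(31, 13, 3, 13)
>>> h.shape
(3, 13)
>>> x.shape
(31, 31)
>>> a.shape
(13, 3, 13, 17)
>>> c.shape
(31, 31, 13)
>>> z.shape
(31, 13, 3, 17)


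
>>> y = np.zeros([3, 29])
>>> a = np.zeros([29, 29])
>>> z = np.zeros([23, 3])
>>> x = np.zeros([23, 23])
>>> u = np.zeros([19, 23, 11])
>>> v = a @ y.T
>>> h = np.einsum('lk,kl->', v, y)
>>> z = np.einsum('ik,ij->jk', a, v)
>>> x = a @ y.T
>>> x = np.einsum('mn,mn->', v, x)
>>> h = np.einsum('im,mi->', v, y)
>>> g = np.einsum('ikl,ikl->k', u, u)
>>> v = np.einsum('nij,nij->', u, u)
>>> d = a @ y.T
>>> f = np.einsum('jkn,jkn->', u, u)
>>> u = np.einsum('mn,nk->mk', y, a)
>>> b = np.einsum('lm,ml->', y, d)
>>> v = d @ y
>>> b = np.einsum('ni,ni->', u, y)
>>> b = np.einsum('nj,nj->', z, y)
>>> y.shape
(3, 29)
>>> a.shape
(29, 29)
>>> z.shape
(3, 29)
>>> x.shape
()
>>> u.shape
(3, 29)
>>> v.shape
(29, 29)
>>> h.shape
()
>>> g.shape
(23,)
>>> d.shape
(29, 3)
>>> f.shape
()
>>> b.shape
()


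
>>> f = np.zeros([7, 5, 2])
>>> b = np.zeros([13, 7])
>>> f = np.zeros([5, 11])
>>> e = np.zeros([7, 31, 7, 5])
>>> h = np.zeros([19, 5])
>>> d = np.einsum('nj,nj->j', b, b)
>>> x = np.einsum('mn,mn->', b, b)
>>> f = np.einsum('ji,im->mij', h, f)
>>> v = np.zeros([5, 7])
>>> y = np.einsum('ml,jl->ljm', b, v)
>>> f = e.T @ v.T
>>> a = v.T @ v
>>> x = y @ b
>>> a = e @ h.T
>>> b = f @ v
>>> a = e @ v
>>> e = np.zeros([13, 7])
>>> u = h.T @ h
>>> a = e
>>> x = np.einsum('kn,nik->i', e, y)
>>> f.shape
(5, 7, 31, 5)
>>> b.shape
(5, 7, 31, 7)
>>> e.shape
(13, 7)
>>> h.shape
(19, 5)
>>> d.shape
(7,)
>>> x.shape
(5,)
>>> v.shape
(5, 7)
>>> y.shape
(7, 5, 13)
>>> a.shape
(13, 7)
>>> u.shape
(5, 5)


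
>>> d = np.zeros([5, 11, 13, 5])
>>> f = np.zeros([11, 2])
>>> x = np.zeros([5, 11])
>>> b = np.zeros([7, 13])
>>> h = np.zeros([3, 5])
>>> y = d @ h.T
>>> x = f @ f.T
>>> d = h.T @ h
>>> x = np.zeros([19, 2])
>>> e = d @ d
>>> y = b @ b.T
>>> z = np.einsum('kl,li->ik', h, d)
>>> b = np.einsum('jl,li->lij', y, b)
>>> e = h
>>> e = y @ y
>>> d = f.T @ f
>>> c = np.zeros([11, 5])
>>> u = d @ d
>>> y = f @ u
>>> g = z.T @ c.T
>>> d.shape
(2, 2)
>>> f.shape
(11, 2)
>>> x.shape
(19, 2)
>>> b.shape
(7, 13, 7)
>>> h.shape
(3, 5)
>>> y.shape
(11, 2)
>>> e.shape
(7, 7)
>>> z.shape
(5, 3)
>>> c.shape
(11, 5)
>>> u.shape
(2, 2)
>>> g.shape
(3, 11)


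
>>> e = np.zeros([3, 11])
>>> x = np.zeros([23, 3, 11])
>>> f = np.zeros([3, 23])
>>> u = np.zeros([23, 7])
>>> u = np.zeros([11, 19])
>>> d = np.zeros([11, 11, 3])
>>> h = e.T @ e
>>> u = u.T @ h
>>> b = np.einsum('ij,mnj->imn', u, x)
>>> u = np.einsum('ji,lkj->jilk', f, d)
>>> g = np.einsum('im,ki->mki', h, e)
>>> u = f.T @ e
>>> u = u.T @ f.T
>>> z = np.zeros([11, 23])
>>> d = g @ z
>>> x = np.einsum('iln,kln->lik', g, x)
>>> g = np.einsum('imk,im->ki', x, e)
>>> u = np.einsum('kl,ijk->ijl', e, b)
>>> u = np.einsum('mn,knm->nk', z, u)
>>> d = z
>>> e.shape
(3, 11)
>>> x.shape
(3, 11, 23)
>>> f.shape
(3, 23)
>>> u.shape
(23, 19)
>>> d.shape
(11, 23)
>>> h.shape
(11, 11)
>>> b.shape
(19, 23, 3)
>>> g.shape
(23, 3)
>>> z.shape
(11, 23)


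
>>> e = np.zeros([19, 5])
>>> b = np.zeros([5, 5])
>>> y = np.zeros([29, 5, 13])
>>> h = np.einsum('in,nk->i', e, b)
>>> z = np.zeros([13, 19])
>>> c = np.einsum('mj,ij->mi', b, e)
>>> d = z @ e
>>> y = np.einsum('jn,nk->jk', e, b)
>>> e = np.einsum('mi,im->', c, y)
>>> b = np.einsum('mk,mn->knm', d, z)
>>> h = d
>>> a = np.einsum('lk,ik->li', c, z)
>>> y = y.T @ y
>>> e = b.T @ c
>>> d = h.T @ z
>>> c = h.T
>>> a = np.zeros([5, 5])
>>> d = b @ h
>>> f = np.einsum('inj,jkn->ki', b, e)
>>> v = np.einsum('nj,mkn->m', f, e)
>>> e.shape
(13, 19, 19)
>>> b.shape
(5, 19, 13)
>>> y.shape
(5, 5)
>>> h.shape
(13, 5)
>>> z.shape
(13, 19)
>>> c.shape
(5, 13)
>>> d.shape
(5, 19, 5)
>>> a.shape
(5, 5)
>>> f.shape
(19, 5)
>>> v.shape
(13,)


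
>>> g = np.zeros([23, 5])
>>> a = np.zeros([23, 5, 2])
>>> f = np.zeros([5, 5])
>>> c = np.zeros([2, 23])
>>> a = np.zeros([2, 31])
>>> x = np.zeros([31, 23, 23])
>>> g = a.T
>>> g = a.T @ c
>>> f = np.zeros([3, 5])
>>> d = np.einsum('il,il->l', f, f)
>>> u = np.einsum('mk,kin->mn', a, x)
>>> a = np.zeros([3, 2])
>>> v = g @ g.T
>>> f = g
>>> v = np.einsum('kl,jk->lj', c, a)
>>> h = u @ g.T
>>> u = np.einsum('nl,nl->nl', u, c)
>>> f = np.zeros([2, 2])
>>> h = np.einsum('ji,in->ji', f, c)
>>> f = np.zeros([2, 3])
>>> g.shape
(31, 23)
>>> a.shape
(3, 2)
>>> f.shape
(2, 3)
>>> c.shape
(2, 23)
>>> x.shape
(31, 23, 23)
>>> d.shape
(5,)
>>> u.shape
(2, 23)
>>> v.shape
(23, 3)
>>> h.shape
(2, 2)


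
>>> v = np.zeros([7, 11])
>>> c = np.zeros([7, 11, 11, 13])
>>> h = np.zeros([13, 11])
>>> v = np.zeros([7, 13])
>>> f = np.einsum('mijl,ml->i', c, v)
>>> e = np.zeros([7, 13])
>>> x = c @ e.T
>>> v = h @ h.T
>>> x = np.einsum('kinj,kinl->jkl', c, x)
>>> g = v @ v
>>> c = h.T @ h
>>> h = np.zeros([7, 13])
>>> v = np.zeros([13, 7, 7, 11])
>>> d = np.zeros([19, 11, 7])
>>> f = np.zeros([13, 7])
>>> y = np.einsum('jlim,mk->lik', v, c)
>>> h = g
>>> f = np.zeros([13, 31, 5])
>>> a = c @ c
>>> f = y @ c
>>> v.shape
(13, 7, 7, 11)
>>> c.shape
(11, 11)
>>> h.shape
(13, 13)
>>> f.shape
(7, 7, 11)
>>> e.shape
(7, 13)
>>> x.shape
(13, 7, 7)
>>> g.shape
(13, 13)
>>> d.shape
(19, 11, 7)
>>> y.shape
(7, 7, 11)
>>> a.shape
(11, 11)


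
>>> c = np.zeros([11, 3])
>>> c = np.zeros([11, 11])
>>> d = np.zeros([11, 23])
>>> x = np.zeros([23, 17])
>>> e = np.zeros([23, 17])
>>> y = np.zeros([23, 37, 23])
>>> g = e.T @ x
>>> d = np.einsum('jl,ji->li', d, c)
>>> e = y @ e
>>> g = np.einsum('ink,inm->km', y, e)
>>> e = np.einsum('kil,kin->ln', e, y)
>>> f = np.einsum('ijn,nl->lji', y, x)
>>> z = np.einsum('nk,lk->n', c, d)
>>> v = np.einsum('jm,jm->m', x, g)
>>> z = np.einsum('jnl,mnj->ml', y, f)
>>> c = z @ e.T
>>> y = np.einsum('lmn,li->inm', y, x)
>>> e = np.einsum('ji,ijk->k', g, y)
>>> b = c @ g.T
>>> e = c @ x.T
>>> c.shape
(17, 17)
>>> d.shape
(23, 11)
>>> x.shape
(23, 17)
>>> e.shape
(17, 23)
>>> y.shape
(17, 23, 37)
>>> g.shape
(23, 17)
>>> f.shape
(17, 37, 23)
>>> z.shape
(17, 23)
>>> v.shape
(17,)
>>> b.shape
(17, 23)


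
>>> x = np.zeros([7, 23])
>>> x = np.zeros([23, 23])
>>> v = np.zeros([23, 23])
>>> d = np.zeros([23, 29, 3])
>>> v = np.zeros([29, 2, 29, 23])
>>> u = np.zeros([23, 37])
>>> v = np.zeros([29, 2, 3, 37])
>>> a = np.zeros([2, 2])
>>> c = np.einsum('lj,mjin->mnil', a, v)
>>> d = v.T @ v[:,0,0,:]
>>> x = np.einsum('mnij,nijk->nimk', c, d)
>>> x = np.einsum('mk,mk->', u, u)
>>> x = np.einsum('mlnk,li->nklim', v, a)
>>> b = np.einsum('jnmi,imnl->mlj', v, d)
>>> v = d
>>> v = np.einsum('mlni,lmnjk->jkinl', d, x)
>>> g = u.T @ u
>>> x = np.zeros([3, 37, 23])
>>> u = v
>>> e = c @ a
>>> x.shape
(3, 37, 23)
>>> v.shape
(2, 29, 37, 2, 3)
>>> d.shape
(37, 3, 2, 37)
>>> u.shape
(2, 29, 37, 2, 3)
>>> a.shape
(2, 2)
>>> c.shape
(29, 37, 3, 2)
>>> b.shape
(3, 37, 29)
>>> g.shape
(37, 37)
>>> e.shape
(29, 37, 3, 2)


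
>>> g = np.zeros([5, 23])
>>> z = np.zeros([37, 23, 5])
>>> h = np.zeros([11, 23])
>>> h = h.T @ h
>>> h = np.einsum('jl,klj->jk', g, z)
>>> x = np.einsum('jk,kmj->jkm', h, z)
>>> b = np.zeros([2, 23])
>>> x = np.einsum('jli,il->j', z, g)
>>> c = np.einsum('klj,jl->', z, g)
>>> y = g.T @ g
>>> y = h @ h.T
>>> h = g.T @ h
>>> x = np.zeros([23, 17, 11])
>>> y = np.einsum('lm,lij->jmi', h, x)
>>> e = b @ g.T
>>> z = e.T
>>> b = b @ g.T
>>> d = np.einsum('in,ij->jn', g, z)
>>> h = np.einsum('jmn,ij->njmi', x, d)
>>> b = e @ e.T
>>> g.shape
(5, 23)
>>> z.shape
(5, 2)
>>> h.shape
(11, 23, 17, 2)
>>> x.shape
(23, 17, 11)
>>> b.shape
(2, 2)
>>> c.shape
()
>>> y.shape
(11, 37, 17)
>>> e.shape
(2, 5)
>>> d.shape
(2, 23)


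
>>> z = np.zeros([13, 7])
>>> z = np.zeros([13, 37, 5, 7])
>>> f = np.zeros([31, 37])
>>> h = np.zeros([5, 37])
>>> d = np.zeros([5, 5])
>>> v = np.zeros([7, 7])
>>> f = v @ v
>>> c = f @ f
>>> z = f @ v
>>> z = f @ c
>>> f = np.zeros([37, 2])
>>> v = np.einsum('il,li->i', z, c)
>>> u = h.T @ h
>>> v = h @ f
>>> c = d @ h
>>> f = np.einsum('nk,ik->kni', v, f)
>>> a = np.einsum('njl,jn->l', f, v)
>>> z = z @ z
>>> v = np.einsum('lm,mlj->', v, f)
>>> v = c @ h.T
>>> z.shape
(7, 7)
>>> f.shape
(2, 5, 37)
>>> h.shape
(5, 37)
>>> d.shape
(5, 5)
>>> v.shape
(5, 5)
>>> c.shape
(5, 37)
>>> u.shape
(37, 37)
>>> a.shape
(37,)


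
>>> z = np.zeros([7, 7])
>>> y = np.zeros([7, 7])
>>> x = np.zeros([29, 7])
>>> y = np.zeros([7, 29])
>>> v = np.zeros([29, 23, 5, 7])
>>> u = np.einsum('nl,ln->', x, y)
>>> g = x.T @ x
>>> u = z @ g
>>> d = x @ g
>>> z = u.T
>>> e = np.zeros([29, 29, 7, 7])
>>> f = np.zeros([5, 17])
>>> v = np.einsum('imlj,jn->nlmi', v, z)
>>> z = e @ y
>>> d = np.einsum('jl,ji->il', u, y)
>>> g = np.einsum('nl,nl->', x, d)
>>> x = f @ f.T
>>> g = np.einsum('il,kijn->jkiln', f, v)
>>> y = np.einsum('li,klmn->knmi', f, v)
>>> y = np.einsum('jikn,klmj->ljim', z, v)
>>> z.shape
(29, 29, 7, 29)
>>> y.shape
(5, 29, 29, 23)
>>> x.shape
(5, 5)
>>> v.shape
(7, 5, 23, 29)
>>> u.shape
(7, 7)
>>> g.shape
(23, 7, 5, 17, 29)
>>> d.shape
(29, 7)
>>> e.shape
(29, 29, 7, 7)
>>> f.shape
(5, 17)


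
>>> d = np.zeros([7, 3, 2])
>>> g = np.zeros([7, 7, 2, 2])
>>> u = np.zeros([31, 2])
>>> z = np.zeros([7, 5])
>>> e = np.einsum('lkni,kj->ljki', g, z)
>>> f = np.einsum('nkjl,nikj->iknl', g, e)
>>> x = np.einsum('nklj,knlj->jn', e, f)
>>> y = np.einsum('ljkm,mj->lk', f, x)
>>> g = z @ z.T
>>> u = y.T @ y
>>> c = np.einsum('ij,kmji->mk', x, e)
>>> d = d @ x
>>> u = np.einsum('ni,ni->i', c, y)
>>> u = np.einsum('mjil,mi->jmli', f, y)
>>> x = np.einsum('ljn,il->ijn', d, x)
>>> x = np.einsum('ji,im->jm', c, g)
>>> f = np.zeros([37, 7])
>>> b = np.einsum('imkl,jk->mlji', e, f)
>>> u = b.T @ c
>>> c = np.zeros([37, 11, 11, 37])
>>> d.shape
(7, 3, 7)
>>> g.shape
(7, 7)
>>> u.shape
(7, 37, 2, 7)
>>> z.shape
(7, 5)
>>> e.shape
(7, 5, 7, 2)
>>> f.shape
(37, 7)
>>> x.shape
(5, 7)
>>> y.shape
(5, 7)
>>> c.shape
(37, 11, 11, 37)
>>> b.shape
(5, 2, 37, 7)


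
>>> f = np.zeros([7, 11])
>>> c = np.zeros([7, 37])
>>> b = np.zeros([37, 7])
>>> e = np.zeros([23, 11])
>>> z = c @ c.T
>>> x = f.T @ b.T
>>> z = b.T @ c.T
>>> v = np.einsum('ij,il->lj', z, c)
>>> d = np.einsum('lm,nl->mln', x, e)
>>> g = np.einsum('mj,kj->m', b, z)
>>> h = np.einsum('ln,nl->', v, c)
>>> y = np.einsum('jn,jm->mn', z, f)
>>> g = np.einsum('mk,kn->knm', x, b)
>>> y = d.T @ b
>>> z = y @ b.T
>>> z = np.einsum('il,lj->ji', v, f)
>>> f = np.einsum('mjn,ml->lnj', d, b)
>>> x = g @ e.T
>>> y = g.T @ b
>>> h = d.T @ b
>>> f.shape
(7, 23, 11)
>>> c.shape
(7, 37)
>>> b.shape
(37, 7)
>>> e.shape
(23, 11)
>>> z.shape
(11, 37)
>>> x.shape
(37, 7, 23)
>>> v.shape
(37, 7)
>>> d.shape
(37, 11, 23)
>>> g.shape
(37, 7, 11)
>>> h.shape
(23, 11, 7)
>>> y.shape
(11, 7, 7)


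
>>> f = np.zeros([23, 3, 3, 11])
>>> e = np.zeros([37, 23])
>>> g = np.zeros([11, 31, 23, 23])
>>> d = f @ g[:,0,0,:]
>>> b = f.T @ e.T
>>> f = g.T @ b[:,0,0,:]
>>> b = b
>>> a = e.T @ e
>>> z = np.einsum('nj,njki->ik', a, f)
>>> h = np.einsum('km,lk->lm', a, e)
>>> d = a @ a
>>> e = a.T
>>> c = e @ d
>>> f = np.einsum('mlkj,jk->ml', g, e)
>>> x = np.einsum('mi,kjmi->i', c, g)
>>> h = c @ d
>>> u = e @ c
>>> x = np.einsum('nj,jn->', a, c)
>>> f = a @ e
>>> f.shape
(23, 23)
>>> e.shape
(23, 23)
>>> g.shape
(11, 31, 23, 23)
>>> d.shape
(23, 23)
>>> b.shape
(11, 3, 3, 37)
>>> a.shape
(23, 23)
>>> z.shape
(37, 31)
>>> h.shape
(23, 23)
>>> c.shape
(23, 23)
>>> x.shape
()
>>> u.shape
(23, 23)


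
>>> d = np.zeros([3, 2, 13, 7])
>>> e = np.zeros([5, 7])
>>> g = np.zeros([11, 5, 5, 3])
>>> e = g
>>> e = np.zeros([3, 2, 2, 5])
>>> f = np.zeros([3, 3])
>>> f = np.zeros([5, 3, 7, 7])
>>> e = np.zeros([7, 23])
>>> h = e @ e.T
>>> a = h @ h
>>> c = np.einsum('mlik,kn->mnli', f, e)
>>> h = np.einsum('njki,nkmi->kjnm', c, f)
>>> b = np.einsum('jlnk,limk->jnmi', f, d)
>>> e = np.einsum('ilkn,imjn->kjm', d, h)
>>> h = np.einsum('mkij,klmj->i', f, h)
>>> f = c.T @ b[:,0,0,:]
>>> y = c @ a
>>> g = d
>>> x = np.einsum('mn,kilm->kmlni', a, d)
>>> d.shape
(3, 2, 13, 7)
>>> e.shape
(13, 5, 23)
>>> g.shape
(3, 2, 13, 7)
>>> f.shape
(7, 3, 23, 2)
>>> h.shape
(7,)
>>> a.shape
(7, 7)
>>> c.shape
(5, 23, 3, 7)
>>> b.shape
(5, 7, 13, 2)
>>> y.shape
(5, 23, 3, 7)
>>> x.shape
(3, 7, 13, 7, 2)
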